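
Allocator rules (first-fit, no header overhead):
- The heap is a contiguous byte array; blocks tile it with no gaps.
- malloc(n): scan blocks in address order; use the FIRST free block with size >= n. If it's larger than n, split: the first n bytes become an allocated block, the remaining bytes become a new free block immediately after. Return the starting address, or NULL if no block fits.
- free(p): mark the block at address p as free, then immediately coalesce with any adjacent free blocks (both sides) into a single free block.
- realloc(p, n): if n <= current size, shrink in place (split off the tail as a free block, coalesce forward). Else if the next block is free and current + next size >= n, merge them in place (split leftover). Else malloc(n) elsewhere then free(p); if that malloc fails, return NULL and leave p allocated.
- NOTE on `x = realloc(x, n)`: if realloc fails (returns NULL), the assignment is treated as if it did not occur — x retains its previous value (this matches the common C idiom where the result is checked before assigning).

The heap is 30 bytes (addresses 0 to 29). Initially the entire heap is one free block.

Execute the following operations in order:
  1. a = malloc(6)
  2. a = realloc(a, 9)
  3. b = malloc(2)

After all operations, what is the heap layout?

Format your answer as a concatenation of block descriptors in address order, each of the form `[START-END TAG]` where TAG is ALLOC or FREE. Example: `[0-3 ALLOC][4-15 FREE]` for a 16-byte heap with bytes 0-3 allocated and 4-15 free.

Op 1: a = malloc(6) -> a = 0; heap: [0-5 ALLOC][6-29 FREE]
Op 2: a = realloc(a, 9) -> a = 0; heap: [0-8 ALLOC][9-29 FREE]
Op 3: b = malloc(2) -> b = 9; heap: [0-8 ALLOC][9-10 ALLOC][11-29 FREE]

Answer: [0-8 ALLOC][9-10 ALLOC][11-29 FREE]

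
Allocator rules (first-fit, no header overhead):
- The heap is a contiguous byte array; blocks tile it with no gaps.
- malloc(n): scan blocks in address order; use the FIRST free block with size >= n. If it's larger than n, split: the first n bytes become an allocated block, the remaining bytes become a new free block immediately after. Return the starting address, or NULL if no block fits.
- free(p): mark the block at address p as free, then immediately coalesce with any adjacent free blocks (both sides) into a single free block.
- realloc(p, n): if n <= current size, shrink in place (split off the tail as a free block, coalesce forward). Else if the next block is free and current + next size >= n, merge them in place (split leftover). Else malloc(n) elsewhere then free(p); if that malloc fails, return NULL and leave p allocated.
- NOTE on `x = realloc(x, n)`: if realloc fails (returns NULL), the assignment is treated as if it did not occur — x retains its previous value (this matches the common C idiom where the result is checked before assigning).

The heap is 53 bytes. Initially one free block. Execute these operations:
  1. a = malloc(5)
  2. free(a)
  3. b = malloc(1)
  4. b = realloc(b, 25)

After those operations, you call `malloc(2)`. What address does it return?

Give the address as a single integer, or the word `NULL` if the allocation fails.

Answer: 25

Derivation:
Op 1: a = malloc(5) -> a = 0; heap: [0-4 ALLOC][5-52 FREE]
Op 2: free(a) -> (freed a); heap: [0-52 FREE]
Op 3: b = malloc(1) -> b = 0; heap: [0-0 ALLOC][1-52 FREE]
Op 4: b = realloc(b, 25) -> b = 0; heap: [0-24 ALLOC][25-52 FREE]
malloc(2): first-fit scan over [0-24 ALLOC][25-52 FREE] -> 25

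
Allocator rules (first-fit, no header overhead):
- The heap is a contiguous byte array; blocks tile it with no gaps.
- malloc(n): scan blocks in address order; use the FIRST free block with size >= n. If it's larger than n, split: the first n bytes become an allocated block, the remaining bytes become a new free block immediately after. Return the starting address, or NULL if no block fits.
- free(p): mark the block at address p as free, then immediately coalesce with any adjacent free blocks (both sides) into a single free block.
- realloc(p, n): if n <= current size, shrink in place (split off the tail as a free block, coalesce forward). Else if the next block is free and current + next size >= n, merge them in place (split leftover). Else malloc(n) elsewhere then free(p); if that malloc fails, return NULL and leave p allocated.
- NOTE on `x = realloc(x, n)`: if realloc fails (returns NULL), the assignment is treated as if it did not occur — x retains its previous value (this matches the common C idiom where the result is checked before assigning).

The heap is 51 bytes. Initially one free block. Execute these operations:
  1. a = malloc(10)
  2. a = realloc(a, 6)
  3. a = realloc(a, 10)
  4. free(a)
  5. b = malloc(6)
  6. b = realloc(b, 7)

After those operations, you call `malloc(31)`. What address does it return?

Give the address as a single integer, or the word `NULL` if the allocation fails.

Answer: 7

Derivation:
Op 1: a = malloc(10) -> a = 0; heap: [0-9 ALLOC][10-50 FREE]
Op 2: a = realloc(a, 6) -> a = 0; heap: [0-5 ALLOC][6-50 FREE]
Op 3: a = realloc(a, 10) -> a = 0; heap: [0-9 ALLOC][10-50 FREE]
Op 4: free(a) -> (freed a); heap: [0-50 FREE]
Op 5: b = malloc(6) -> b = 0; heap: [0-5 ALLOC][6-50 FREE]
Op 6: b = realloc(b, 7) -> b = 0; heap: [0-6 ALLOC][7-50 FREE]
malloc(31): first-fit scan over [0-6 ALLOC][7-50 FREE] -> 7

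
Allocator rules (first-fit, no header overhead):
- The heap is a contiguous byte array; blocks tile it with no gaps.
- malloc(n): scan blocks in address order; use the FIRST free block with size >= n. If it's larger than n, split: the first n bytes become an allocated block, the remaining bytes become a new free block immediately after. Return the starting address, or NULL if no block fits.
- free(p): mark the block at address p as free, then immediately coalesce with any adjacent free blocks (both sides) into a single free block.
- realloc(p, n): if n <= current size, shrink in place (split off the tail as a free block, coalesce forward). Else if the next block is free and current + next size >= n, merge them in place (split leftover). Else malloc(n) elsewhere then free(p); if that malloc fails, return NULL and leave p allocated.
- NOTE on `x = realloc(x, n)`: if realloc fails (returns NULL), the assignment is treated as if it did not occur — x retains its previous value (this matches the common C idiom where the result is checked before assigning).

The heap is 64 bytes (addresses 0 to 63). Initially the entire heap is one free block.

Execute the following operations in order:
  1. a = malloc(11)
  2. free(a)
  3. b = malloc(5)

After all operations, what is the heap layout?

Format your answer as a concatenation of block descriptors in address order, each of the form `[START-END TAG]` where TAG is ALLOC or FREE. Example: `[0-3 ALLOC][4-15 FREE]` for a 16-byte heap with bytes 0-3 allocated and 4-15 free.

Answer: [0-4 ALLOC][5-63 FREE]

Derivation:
Op 1: a = malloc(11) -> a = 0; heap: [0-10 ALLOC][11-63 FREE]
Op 2: free(a) -> (freed a); heap: [0-63 FREE]
Op 3: b = malloc(5) -> b = 0; heap: [0-4 ALLOC][5-63 FREE]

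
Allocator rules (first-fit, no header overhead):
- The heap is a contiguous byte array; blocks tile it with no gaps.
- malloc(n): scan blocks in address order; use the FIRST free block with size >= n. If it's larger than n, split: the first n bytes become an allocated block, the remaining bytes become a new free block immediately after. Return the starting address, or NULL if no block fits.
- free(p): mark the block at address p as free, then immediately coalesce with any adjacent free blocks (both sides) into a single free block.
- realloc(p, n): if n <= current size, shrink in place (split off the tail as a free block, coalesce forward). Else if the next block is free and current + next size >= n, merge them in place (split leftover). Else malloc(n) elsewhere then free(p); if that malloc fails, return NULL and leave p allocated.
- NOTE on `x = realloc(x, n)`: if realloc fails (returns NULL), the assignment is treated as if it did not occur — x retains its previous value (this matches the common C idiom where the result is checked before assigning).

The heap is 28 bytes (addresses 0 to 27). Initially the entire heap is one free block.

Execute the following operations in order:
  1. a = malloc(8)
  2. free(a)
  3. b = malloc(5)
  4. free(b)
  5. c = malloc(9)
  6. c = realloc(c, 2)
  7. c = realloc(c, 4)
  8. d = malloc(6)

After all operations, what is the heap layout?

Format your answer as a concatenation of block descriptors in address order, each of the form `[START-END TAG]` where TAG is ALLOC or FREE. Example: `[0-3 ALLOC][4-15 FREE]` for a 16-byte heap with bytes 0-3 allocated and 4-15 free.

Answer: [0-3 ALLOC][4-9 ALLOC][10-27 FREE]

Derivation:
Op 1: a = malloc(8) -> a = 0; heap: [0-7 ALLOC][8-27 FREE]
Op 2: free(a) -> (freed a); heap: [0-27 FREE]
Op 3: b = malloc(5) -> b = 0; heap: [0-4 ALLOC][5-27 FREE]
Op 4: free(b) -> (freed b); heap: [0-27 FREE]
Op 5: c = malloc(9) -> c = 0; heap: [0-8 ALLOC][9-27 FREE]
Op 6: c = realloc(c, 2) -> c = 0; heap: [0-1 ALLOC][2-27 FREE]
Op 7: c = realloc(c, 4) -> c = 0; heap: [0-3 ALLOC][4-27 FREE]
Op 8: d = malloc(6) -> d = 4; heap: [0-3 ALLOC][4-9 ALLOC][10-27 FREE]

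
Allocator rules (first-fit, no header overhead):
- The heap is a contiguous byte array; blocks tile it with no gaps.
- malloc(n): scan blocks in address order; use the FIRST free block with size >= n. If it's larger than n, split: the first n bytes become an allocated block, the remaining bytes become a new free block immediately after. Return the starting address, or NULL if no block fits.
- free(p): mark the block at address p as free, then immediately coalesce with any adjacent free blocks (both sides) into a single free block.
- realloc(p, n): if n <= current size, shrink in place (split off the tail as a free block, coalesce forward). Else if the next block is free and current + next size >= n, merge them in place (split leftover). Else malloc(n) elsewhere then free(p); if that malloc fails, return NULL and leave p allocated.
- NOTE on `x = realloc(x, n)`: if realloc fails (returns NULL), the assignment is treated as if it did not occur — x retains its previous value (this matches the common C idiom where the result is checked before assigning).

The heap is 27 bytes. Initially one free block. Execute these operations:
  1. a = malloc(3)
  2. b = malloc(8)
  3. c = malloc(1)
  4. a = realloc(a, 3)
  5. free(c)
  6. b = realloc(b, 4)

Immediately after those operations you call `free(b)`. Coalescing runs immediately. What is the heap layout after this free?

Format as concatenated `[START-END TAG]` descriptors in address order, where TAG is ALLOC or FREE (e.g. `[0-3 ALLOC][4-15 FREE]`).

Answer: [0-2 ALLOC][3-26 FREE]

Derivation:
Op 1: a = malloc(3) -> a = 0; heap: [0-2 ALLOC][3-26 FREE]
Op 2: b = malloc(8) -> b = 3; heap: [0-2 ALLOC][3-10 ALLOC][11-26 FREE]
Op 3: c = malloc(1) -> c = 11; heap: [0-2 ALLOC][3-10 ALLOC][11-11 ALLOC][12-26 FREE]
Op 4: a = realloc(a, 3) -> a = 0; heap: [0-2 ALLOC][3-10 ALLOC][11-11 ALLOC][12-26 FREE]
Op 5: free(c) -> (freed c); heap: [0-2 ALLOC][3-10 ALLOC][11-26 FREE]
Op 6: b = realloc(b, 4) -> b = 3; heap: [0-2 ALLOC][3-6 ALLOC][7-26 FREE]
free(b): b = 3 -> block [3-6 ALLOC]; mark free, coalesce with adjacent free neighbors -> [0-2 ALLOC][3-26 FREE]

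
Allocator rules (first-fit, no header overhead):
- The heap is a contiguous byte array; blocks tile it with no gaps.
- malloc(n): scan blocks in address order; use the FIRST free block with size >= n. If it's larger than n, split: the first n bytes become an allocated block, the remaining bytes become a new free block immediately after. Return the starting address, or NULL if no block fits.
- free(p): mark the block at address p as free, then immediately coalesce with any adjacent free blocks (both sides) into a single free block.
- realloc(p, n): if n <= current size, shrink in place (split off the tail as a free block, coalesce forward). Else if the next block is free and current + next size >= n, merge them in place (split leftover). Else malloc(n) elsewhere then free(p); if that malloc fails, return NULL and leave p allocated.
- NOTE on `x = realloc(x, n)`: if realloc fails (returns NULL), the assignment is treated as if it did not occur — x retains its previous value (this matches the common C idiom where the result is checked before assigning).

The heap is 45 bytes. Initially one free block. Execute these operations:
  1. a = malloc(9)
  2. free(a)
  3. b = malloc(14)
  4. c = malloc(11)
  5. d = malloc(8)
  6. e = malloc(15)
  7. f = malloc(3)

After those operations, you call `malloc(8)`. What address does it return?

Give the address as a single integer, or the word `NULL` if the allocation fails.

Answer: 36

Derivation:
Op 1: a = malloc(9) -> a = 0; heap: [0-8 ALLOC][9-44 FREE]
Op 2: free(a) -> (freed a); heap: [0-44 FREE]
Op 3: b = malloc(14) -> b = 0; heap: [0-13 ALLOC][14-44 FREE]
Op 4: c = malloc(11) -> c = 14; heap: [0-13 ALLOC][14-24 ALLOC][25-44 FREE]
Op 5: d = malloc(8) -> d = 25; heap: [0-13 ALLOC][14-24 ALLOC][25-32 ALLOC][33-44 FREE]
Op 6: e = malloc(15) -> e = NULL; heap: [0-13 ALLOC][14-24 ALLOC][25-32 ALLOC][33-44 FREE]
Op 7: f = malloc(3) -> f = 33; heap: [0-13 ALLOC][14-24 ALLOC][25-32 ALLOC][33-35 ALLOC][36-44 FREE]
malloc(8): first-fit scan over [0-13 ALLOC][14-24 ALLOC][25-32 ALLOC][33-35 ALLOC][36-44 FREE] -> 36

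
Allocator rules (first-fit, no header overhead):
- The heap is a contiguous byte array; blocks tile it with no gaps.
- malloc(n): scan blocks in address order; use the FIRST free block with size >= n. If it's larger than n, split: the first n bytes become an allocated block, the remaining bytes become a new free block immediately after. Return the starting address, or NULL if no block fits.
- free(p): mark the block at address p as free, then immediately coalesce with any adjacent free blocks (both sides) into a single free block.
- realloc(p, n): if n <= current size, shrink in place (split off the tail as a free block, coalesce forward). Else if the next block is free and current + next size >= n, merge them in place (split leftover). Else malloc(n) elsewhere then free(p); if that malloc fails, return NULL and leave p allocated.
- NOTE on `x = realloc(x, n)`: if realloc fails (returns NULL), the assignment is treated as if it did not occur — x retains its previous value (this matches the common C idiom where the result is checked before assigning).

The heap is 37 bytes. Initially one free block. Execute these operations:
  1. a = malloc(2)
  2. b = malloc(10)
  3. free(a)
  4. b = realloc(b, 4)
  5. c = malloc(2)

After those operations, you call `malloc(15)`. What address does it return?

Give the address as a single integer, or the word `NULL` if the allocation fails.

Op 1: a = malloc(2) -> a = 0; heap: [0-1 ALLOC][2-36 FREE]
Op 2: b = malloc(10) -> b = 2; heap: [0-1 ALLOC][2-11 ALLOC][12-36 FREE]
Op 3: free(a) -> (freed a); heap: [0-1 FREE][2-11 ALLOC][12-36 FREE]
Op 4: b = realloc(b, 4) -> b = 2; heap: [0-1 FREE][2-5 ALLOC][6-36 FREE]
Op 5: c = malloc(2) -> c = 0; heap: [0-1 ALLOC][2-5 ALLOC][6-36 FREE]
malloc(15): first-fit scan over [0-1 ALLOC][2-5 ALLOC][6-36 FREE] -> 6

Answer: 6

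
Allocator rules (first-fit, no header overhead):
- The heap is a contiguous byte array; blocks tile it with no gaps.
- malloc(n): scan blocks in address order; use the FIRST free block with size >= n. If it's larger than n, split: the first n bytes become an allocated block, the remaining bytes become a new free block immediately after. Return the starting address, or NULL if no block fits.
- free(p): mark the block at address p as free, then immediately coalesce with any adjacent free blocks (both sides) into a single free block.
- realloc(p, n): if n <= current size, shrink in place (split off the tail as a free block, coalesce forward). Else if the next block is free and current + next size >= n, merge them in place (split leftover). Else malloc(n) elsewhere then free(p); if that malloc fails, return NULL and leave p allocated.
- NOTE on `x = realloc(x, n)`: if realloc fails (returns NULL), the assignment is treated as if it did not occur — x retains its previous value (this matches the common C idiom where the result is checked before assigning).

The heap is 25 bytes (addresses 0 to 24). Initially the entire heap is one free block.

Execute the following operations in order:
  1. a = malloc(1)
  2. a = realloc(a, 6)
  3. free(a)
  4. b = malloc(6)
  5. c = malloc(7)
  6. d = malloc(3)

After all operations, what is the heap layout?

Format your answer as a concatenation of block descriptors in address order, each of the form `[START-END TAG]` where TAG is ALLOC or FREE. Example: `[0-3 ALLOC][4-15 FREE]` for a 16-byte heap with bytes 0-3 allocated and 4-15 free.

Answer: [0-5 ALLOC][6-12 ALLOC][13-15 ALLOC][16-24 FREE]

Derivation:
Op 1: a = malloc(1) -> a = 0; heap: [0-0 ALLOC][1-24 FREE]
Op 2: a = realloc(a, 6) -> a = 0; heap: [0-5 ALLOC][6-24 FREE]
Op 3: free(a) -> (freed a); heap: [0-24 FREE]
Op 4: b = malloc(6) -> b = 0; heap: [0-5 ALLOC][6-24 FREE]
Op 5: c = malloc(7) -> c = 6; heap: [0-5 ALLOC][6-12 ALLOC][13-24 FREE]
Op 6: d = malloc(3) -> d = 13; heap: [0-5 ALLOC][6-12 ALLOC][13-15 ALLOC][16-24 FREE]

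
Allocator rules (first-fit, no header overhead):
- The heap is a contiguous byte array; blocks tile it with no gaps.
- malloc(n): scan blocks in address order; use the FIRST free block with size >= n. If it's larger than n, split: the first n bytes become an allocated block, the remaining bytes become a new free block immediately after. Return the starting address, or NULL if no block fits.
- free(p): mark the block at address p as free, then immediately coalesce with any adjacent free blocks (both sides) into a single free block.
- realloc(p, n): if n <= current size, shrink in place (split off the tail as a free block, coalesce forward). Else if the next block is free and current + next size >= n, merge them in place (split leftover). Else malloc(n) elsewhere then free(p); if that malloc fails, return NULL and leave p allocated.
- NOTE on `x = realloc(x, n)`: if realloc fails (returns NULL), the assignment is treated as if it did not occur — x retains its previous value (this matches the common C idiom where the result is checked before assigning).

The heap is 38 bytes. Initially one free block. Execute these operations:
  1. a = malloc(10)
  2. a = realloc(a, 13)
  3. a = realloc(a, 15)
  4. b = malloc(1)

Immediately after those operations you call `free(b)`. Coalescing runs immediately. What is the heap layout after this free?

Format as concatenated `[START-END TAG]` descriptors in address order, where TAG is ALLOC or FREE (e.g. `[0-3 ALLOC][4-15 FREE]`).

Op 1: a = malloc(10) -> a = 0; heap: [0-9 ALLOC][10-37 FREE]
Op 2: a = realloc(a, 13) -> a = 0; heap: [0-12 ALLOC][13-37 FREE]
Op 3: a = realloc(a, 15) -> a = 0; heap: [0-14 ALLOC][15-37 FREE]
Op 4: b = malloc(1) -> b = 15; heap: [0-14 ALLOC][15-15 ALLOC][16-37 FREE]
free(b): b = 15 -> block [15-15 ALLOC]; mark free, coalesce with adjacent free neighbors -> [0-14 ALLOC][15-37 FREE]

Answer: [0-14 ALLOC][15-37 FREE]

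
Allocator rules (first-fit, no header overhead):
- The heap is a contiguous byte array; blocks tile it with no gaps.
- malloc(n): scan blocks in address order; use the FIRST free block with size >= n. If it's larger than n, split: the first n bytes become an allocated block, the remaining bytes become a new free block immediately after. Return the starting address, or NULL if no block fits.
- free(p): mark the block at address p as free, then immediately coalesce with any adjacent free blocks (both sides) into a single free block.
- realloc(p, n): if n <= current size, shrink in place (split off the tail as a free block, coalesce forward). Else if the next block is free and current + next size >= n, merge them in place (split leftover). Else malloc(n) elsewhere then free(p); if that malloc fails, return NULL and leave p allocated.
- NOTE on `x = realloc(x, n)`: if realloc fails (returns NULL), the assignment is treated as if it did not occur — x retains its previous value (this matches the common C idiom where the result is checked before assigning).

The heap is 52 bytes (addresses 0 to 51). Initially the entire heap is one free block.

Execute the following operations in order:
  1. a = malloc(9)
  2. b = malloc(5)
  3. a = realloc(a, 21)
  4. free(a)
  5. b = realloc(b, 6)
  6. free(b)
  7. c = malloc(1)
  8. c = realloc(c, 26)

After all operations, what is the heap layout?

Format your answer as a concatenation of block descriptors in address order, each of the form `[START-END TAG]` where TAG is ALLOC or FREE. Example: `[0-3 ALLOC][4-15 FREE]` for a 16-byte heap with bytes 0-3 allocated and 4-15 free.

Op 1: a = malloc(9) -> a = 0; heap: [0-8 ALLOC][9-51 FREE]
Op 2: b = malloc(5) -> b = 9; heap: [0-8 ALLOC][9-13 ALLOC][14-51 FREE]
Op 3: a = realloc(a, 21) -> a = 14; heap: [0-8 FREE][9-13 ALLOC][14-34 ALLOC][35-51 FREE]
Op 4: free(a) -> (freed a); heap: [0-8 FREE][9-13 ALLOC][14-51 FREE]
Op 5: b = realloc(b, 6) -> b = 9; heap: [0-8 FREE][9-14 ALLOC][15-51 FREE]
Op 6: free(b) -> (freed b); heap: [0-51 FREE]
Op 7: c = malloc(1) -> c = 0; heap: [0-0 ALLOC][1-51 FREE]
Op 8: c = realloc(c, 26) -> c = 0; heap: [0-25 ALLOC][26-51 FREE]

Answer: [0-25 ALLOC][26-51 FREE]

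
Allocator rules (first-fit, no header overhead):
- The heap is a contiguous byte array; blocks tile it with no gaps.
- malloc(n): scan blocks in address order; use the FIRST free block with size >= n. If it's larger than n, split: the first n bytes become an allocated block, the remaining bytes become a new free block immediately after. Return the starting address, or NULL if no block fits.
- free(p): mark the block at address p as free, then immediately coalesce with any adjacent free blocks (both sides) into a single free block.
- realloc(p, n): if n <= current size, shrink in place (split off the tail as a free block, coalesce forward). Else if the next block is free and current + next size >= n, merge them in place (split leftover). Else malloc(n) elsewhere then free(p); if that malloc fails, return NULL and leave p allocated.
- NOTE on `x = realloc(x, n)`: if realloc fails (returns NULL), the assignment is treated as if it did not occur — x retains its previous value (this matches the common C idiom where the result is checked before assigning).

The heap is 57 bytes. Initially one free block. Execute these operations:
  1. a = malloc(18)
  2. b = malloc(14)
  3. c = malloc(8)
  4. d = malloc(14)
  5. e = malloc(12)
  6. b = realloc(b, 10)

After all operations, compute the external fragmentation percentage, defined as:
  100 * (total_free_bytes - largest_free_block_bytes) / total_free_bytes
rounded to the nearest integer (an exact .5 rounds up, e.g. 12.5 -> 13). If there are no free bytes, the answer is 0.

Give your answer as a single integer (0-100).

Op 1: a = malloc(18) -> a = 0; heap: [0-17 ALLOC][18-56 FREE]
Op 2: b = malloc(14) -> b = 18; heap: [0-17 ALLOC][18-31 ALLOC][32-56 FREE]
Op 3: c = malloc(8) -> c = 32; heap: [0-17 ALLOC][18-31 ALLOC][32-39 ALLOC][40-56 FREE]
Op 4: d = malloc(14) -> d = 40; heap: [0-17 ALLOC][18-31 ALLOC][32-39 ALLOC][40-53 ALLOC][54-56 FREE]
Op 5: e = malloc(12) -> e = NULL; heap: [0-17 ALLOC][18-31 ALLOC][32-39 ALLOC][40-53 ALLOC][54-56 FREE]
Op 6: b = realloc(b, 10) -> b = 18; heap: [0-17 ALLOC][18-27 ALLOC][28-31 FREE][32-39 ALLOC][40-53 ALLOC][54-56 FREE]
Free blocks: [4 3] total_free=7 largest=4 -> 100*(7-4)/7 = 300/7 ≈ 42.857 -> rounds to 43

Answer: 43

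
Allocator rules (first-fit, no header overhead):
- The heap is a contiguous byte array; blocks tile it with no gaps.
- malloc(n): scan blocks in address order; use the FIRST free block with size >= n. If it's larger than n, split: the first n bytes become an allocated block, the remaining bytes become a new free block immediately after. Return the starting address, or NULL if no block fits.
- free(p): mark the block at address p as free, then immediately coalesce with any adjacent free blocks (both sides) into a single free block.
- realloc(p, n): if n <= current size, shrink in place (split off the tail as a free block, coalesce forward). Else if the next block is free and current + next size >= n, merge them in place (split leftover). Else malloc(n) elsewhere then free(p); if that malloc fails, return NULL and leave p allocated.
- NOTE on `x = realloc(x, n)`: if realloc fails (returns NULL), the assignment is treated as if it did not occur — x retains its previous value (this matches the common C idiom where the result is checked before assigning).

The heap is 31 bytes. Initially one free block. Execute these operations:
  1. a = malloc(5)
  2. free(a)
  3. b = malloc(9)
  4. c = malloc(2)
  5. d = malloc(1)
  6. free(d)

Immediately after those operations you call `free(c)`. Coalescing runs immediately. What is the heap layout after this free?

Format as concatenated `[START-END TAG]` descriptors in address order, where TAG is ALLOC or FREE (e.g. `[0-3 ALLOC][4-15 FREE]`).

Op 1: a = malloc(5) -> a = 0; heap: [0-4 ALLOC][5-30 FREE]
Op 2: free(a) -> (freed a); heap: [0-30 FREE]
Op 3: b = malloc(9) -> b = 0; heap: [0-8 ALLOC][9-30 FREE]
Op 4: c = malloc(2) -> c = 9; heap: [0-8 ALLOC][9-10 ALLOC][11-30 FREE]
Op 5: d = malloc(1) -> d = 11; heap: [0-8 ALLOC][9-10 ALLOC][11-11 ALLOC][12-30 FREE]
Op 6: free(d) -> (freed d); heap: [0-8 ALLOC][9-10 ALLOC][11-30 FREE]
free(c): c = 9 -> block [9-10 ALLOC]; mark free, coalesce with adjacent free neighbors -> [0-8 ALLOC][9-30 FREE]

Answer: [0-8 ALLOC][9-30 FREE]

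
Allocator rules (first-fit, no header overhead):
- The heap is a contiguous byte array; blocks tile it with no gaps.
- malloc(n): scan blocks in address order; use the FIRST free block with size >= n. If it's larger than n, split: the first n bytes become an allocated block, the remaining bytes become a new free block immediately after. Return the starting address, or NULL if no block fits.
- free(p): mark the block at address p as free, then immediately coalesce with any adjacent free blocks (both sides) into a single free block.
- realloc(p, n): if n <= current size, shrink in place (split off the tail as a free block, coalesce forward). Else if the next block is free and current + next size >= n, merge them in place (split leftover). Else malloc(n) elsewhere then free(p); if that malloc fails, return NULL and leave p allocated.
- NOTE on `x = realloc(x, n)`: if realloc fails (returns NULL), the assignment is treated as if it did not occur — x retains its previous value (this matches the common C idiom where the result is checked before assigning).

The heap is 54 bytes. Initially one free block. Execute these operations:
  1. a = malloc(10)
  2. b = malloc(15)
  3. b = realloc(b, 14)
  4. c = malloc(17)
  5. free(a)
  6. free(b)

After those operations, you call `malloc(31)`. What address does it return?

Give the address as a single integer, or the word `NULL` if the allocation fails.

Answer: NULL

Derivation:
Op 1: a = malloc(10) -> a = 0; heap: [0-9 ALLOC][10-53 FREE]
Op 2: b = malloc(15) -> b = 10; heap: [0-9 ALLOC][10-24 ALLOC][25-53 FREE]
Op 3: b = realloc(b, 14) -> b = 10; heap: [0-9 ALLOC][10-23 ALLOC][24-53 FREE]
Op 4: c = malloc(17) -> c = 24; heap: [0-9 ALLOC][10-23 ALLOC][24-40 ALLOC][41-53 FREE]
Op 5: free(a) -> (freed a); heap: [0-9 FREE][10-23 ALLOC][24-40 ALLOC][41-53 FREE]
Op 6: free(b) -> (freed b); heap: [0-23 FREE][24-40 ALLOC][41-53 FREE]
malloc(31): first-fit scan over [0-23 FREE][24-40 ALLOC][41-53 FREE] -> NULL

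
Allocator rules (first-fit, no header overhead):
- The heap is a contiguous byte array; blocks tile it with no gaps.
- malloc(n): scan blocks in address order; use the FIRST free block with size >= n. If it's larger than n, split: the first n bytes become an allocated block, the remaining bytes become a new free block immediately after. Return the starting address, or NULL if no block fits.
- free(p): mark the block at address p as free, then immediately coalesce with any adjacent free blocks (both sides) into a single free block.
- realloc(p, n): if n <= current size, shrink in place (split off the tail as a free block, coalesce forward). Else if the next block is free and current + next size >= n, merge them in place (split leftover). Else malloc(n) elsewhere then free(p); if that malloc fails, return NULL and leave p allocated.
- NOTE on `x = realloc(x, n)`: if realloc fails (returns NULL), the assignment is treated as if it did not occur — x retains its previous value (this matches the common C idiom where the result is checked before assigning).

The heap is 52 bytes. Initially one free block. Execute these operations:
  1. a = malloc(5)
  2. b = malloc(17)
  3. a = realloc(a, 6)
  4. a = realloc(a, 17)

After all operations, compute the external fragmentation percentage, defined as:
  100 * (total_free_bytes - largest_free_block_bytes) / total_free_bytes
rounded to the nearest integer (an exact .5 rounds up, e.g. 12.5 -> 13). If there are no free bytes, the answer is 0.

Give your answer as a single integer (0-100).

Op 1: a = malloc(5) -> a = 0; heap: [0-4 ALLOC][5-51 FREE]
Op 2: b = malloc(17) -> b = 5; heap: [0-4 ALLOC][5-21 ALLOC][22-51 FREE]
Op 3: a = realloc(a, 6) -> a = 22; heap: [0-4 FREE][5-21 ALLOC][22-27 ALLOC][28-51 FREE]
Op 4: a = realloc(a, 17) -> a = 22; heap: [0-4 FREE][5-21 ALLOC][22-38 ALLOC][39-51 FREE]
Free blocks: [5 13] total_free=18 largest=13 -> 100*(18-13)/18 = 500/18 ≈ 27.778 -> rounds to 28

Answer: 28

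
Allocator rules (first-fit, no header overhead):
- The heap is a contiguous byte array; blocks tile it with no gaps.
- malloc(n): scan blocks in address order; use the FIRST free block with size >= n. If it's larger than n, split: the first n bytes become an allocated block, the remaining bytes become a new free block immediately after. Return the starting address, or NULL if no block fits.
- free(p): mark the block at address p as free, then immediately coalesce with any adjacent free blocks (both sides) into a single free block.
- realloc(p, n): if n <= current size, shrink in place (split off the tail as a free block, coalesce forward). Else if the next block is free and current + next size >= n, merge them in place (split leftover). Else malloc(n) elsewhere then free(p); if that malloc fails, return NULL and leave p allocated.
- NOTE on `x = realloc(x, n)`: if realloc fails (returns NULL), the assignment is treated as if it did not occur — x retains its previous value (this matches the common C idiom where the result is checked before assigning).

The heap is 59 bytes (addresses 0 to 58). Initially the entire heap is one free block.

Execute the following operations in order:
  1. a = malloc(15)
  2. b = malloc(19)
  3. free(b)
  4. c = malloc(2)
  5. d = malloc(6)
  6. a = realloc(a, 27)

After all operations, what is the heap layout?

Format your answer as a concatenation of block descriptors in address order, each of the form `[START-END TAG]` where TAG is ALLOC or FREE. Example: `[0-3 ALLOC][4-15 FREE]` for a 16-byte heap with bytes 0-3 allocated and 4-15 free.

Op 1: a = malloc(15) -> a = 0; heap: [0-14 ALLOC][15-58 FREE]
Op 2: b = malloc(19) -> b = 15; heap: [0-14 ALLOC][15-33 ALLOC][34-58 FREE]
Op 3: free(b) -> (freed b); heap: [0-14 ALLOC][15-58 FREE]
Op 4: c = malloc(2) -> c = 15; heap: [0-14 ALLOC][15-16 ALLOC][17-58 FREE]
Op 5: d = malloc(6) -> d = 17; heap: [0-14 ALLOC][15-16 ALLOC][17-22 ALLOC][23-58 FREE]
Op 6: a = realloc(a, 27) -> a = 23; heap: [0-14 FREE][15-16 ALLOC][17-22 ALLOC][23-49 ALLOC][50-58 FREE]

Answer: [0-14 FREE][15-16 ALLOC][17-22 ALLOC][23-49 ALLOC][50-58 FREE]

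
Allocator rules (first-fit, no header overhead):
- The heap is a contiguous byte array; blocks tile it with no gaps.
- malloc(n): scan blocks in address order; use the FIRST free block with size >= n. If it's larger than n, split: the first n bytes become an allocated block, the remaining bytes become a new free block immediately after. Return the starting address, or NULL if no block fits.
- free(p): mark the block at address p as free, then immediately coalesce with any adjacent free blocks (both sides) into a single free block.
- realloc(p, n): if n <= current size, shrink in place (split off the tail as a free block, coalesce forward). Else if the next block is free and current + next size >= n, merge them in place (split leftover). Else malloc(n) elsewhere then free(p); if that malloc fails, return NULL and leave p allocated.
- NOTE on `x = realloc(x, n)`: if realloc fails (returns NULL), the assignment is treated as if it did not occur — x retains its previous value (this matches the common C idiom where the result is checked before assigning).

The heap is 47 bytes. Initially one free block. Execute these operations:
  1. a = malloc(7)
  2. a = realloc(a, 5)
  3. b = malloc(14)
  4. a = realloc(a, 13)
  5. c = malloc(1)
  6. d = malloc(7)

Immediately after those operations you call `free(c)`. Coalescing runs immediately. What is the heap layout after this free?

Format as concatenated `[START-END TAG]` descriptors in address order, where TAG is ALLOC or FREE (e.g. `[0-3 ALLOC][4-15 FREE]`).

Answer: [0-4 FREE][5-18 ALLOC][19-31 ALLOC][32-38 ALLOC][39-46 FREE]

Derivation:
Op 1: a = malloc(7) -> a = 0; heap: [0-6 ALLOC][7-46 FREE]
Op 2: a = realloc(a, 5) -> a = 0; heap: [0-4 ALLOC][5-46 FREE]
Op 3: b = malloc(14) -> b = 5; heap: [0-4 ALLOC][5-18 ALLOC][19-46 FREE]
Op 4: a = realloc(a, 13) -> a = 19; heap: [0-4 FREE][5-18 ALLOC][19-31 ALLOC][32-46 FREE]
Op 5: c = malloc(1) -> c = 0; heap: [0-0 ALLOC][1-4 FREE][5-18 ALLOC][19-31 ALLOC][32-46 FREE]
Op 6: d = malloc(7) -> d = 32; heap: [0-0 ALLOC][1-4 FREE][5-18 ALLOC][19-31 ALLOC][32-38 ALLOC][39-46 FREE]
free(c): c = 0 -> block [0-0 ALLOC]; mark free, coalesce with adjacent free neighbors -> [0-4 FREE][5-18 ALLOC][19-31 ALLOC][32-38 ALLOC][39-46 FREE]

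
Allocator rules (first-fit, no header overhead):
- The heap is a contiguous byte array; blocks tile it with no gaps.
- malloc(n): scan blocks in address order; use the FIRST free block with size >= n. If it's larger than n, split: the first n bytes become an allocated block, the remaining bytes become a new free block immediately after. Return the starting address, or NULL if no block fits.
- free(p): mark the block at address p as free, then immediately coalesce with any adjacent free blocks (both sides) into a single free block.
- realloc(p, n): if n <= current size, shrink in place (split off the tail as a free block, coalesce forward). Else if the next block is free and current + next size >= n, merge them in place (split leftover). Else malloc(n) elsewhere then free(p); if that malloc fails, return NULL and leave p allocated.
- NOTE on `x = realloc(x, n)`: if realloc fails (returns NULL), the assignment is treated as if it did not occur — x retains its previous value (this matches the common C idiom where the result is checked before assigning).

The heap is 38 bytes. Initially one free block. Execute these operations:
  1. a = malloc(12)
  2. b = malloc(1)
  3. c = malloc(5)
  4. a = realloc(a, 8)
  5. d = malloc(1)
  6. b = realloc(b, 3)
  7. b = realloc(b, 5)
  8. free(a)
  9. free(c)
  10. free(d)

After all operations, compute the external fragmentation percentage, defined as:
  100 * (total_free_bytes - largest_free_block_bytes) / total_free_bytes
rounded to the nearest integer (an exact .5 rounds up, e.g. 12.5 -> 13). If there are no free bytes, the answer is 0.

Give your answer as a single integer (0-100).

Answer: 45

Derivation:
Op 1: a = malloc(12) -> a = 0; heap: [0-11 ALLOC][12-37 FREE]
Op 2: b = malloc(1) -> b = 12; heap: [0-11 ALLOC][12-12 ALLOC][13-37 FREE]
Op 3: c = malloc(5) -> c = 13; heap: [0-11 ALLOC][12-12 ALLOC][13-17 ALLOC][18-37 FREE]
Op 4: a = realloc(a, 8) -> a = 0; heap: [0-7 ALLOC][8-11 FREE][12-12 ALLOC][13-17 ALLOC][18-37 FREE]
Op 5: d = malloc(1) -> d = 8; heap: [0-7 ALLOC][8-8 ALLOC][9-11 FREE][12-12 ALLOC][13-17 ALLOC][18-37 FREE]
Op 6: b = realloc(b, 3) -> b = 9; heap: [0-7 ALLOC][8-8 ALLOC][9-11 ALLOC][12-12 FREE][13-17 ALLOC][18-37 FREE]
Op 7: b = realloc(b, 5) -> b = 18; heap: [0-7 ALLOC][8-8 ALLOC][9-12 FREE][13-17 ALLOC][18-22 ALLOC][23-37 FREE]
Op 8: free(a) -> (freed a); heap: [0-7 FREE][8-8 ALLOC][9-12 FREE][13-17 ALLOC][18-22 ALLOC][23-37 FREE]
Op 9: free(c) -> (freed c); heap: [0-7 FREE][8-8 ALLOC][9-17 FREE][18-22 ALLOC][23-37 FREE]
Op 10: free(d) -> (freed d); heap: [0-17 FREE][18-22 ALLOC][23-37 FREE]
Free blocks: [18 15] total_free=33 largest=18 -> 100*(33-18)/33 = 1500/33 ≈ 45.455 -> rounds to 45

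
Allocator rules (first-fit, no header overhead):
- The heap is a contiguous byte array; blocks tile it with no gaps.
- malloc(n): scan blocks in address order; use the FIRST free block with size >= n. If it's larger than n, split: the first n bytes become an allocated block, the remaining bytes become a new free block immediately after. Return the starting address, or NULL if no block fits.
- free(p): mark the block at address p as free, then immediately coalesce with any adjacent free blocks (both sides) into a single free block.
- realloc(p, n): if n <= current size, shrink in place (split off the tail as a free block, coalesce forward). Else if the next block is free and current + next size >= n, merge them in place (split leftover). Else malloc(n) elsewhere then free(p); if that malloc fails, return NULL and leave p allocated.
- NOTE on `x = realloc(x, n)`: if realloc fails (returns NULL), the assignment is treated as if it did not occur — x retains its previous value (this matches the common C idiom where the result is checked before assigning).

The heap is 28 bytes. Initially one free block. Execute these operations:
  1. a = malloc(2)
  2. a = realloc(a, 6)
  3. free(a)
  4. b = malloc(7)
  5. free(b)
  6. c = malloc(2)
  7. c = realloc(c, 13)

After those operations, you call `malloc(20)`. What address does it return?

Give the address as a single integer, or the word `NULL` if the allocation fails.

Op 1: a = malloc(2) -> a = 0; heap: [0-1 ALLOC][2-27 FREE]
Op 2: a = realloc(a, 6) -> a = 0; heap: [0-5 ALLOC][6-27 FREE]
Op 3: free(a) -> (freed a); heap: [0-27 FREE]
Op 4: b = malloc(7) -> b = 0; heap: [0-6 ALLOC][7-27 FREE]
Op 5: free(b) -> (freed b); heap: [0-27 FREE]
Op 6: c = malloc(2) -> c = 0; heap: [0-1 ALLOC][2-27 FREE]
Op 7: c = realloc(c, 13) -> c = 0; heap: [0-12 ALLOC][13-27 FREE]
malloc(20): first-fit scan over [0-12 ALLOC][13-27 FREE] -> NULL

Answer: NULL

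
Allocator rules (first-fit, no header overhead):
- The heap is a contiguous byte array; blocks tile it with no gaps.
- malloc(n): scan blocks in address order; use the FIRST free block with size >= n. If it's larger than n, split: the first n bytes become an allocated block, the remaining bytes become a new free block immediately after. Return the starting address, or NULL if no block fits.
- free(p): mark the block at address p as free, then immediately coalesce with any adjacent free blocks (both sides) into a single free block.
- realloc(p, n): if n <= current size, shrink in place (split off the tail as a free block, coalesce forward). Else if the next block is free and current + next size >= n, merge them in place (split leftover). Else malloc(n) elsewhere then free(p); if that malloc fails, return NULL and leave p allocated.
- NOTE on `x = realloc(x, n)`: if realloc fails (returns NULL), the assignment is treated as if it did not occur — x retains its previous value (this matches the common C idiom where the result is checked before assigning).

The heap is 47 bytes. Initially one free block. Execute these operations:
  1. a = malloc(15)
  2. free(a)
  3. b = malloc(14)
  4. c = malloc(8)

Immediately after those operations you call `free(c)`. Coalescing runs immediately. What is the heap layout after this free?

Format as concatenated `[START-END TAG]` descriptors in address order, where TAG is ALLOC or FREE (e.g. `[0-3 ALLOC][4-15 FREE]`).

Op 1: a = malloc(15) -> a = 0; heap: [0-14 ALLOC][15-46 FREE]
Op 2: free(a) -> (freed a); heap: [0-46 FREE]
Op 3: b = malloc(14) -> b = 0; heap: [0-13 ALLOC][14-46 FREE]
Op 4: c = malloc(8) -> c = 14; heap: [0-13 ALLOC][14-21 ALLOC][22-46 FREE]
free(c): c = 14 -> block [14-21 ALLOC]; mark free, coalesce with adjacent free neighbors -> [0-13 ALLOC][14-46 FREE]

Answer: [0-13 ALLOC][14-46 FREE]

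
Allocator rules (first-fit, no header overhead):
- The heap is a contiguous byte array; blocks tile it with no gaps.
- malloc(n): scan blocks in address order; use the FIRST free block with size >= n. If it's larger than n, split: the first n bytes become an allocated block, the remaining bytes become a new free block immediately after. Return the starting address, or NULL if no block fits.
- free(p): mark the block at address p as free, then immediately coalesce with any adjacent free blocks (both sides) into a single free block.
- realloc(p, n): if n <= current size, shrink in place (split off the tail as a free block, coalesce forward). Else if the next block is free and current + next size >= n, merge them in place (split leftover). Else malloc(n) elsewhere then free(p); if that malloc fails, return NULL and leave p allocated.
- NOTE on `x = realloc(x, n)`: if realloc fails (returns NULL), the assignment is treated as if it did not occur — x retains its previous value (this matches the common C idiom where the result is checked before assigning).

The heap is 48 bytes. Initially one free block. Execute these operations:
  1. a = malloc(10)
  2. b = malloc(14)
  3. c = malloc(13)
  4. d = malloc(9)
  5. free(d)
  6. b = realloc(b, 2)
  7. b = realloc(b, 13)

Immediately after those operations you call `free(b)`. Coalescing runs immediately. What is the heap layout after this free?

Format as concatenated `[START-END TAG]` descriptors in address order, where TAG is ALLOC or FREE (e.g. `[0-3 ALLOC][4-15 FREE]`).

Answer: [0-9 ALLOC][10-23 FREE][24-36 ALLOC][37-47 FREE]

Derivation:
Op 1: a = malloc(10) -> a = 0; heap: [0-9 ALLOC][10-47 FREE]
Op 2: b = malloc(14) -> b = 10; heap: [0-9 ALLOC][10-23 ALLOC][24-47 FREE]
Op 3: c = malloc(13) -> c = 24; heap: [0-9 ALLOC][10-23 ALLOC][24-36 ALLOC][37-47 FREE]
Op 4: d = malloc(9) -> d = 37; heap: [0-9 ALLOC][10-23 ALLOC][24-36 ALLOC][37-45 ALLOC][46-47 FREE]
Op 5: free(d) -> (freed d); heap: [0-9 ALLOC][10-23 ALLOC][24-36 ALLOC][37-47 FREE]
Op 6: b = realloc(b, 2) -> b = 10; heap: [0-9 ALLOC][10-11 ALLOC][12-23 FREE][24-36 ALLOC][37-47 FREE]
Op 7: b = realloc(b, 13) -> b = 10; heap: [0-9 ALLOC][10-22 ALLOC][23-23 FREE][24-36 ALLOC][37-47 FREE]
free(b): b = 10 -> block [10-22 ALLOC]; mark free, coalesce with adjacent free neighbors -> [0-9 ALLOC][10-23 FREE][24-36 ALLOC][37-47 FREE]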